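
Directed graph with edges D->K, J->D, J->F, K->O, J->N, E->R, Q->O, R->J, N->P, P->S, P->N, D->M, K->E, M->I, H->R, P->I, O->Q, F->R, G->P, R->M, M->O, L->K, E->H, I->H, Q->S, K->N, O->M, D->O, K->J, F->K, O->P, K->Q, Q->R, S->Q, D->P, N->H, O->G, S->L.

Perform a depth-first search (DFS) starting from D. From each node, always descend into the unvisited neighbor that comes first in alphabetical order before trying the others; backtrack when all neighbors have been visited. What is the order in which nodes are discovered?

D -> K -> E -> H -> R -> J -> F -> N -> P -> I -> S -> L -> Q -> O -> G -> M

Visit D
D → K
K → E
E → H
H → R
R → J
J → F
J → N
N → P
P → I
P → S
S → L
S → Q
Q → O
O → G
O → M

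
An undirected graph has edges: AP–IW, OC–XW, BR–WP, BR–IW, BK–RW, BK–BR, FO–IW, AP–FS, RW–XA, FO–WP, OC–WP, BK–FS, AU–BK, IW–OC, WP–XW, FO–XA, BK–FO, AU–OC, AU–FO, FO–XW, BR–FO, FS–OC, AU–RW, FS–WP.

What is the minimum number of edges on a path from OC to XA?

Level 0: OC
Level 1: AU, FS, IW, WP, XW
Level 2: AP, BK, BR, FO, RW
Level 3: XA
XA first appears at level 3.

3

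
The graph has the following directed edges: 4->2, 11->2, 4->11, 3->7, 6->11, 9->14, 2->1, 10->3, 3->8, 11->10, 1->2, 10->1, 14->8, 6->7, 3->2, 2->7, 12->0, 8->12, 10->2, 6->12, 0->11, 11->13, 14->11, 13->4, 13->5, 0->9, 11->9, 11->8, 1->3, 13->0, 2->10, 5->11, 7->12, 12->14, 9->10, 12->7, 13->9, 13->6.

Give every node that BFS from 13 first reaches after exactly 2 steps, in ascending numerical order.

Level 0: 13
Level 1: 0, 4, 5, 6, 9
Level 2: 2, 7, 10, 11, 12, 14
Level 3: 1, 3, 8

2, 7, 10, 11, 12, 14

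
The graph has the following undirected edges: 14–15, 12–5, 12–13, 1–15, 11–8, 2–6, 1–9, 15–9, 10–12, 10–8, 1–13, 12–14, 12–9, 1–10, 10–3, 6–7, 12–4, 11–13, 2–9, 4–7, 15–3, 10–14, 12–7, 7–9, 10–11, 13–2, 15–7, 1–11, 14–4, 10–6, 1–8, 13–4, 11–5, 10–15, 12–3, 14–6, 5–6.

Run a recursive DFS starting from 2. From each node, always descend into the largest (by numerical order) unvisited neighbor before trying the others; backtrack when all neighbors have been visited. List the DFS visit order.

Visit 2
2 → 13
13 → 12
12 → 14
14 → 15
15 → 10
10 → 11
11 → 8
8 → 1
1 → 9
9 → 7
7 → 6
6 → 5
7 → 4
10 → 3

2 -> 13 -> 12 -> 14 -> 15 -> 10 -> 11 -> 8 -> 1 -> 9 -> 7 -> 6 -> 5 -> 4 -> 3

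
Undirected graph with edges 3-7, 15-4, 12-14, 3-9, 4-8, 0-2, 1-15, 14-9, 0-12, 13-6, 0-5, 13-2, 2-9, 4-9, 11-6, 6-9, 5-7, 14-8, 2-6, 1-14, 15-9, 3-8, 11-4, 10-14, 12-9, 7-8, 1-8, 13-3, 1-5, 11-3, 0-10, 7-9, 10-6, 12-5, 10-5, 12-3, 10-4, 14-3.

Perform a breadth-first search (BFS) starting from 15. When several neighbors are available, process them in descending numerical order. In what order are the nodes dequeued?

15, 9, 4, 1, 14, 12, 7, 6, 3, 2, 11, 10, 8, 5, 0, 13

Visit 15; enqueue 9, 4, 1 → queue [9, 4, 1]
Visit 9; enqueue 14, 12, 7, 6, 3, 2 → queue [4, 1, 14, 12, 7, 6, 3, 2]
Visit 4; enqueue 11, 10, 8 → queue [1, 14, 12, 7, 6, 3, 2, 11, 10, 8]
Visit 1; enqueue 5 → queue [14, 12, 7, 6, 3, 2, 11, 10, 8, 5]
Visit 14 → queue [12, 7, 6, 3, 2, 11, 10, 8, 5]
Visit 12; enqueue 0 → queue [7, 6, 3, 2, 11, 10, 8, 5, 0]
Visit 7 → queue [6, 3, 2, 11, 10, 8, 5, 0]
Visit 6; enqueue 13 → queue [3, 2, 11, 10, 8, 5, 0, 13]
Visit 3 → queue [2, 11, 10, 8, 5, 0, 13]
Visit 2 → queue [11, 10, 8, 5, 0, 13]
Visit 11 → queue [10, 8, 5, 0, 13]
Visit 10 → queue [8, 5, 0, 13]
Visit 8 → queue [5, 0, 13]
Visit 5 → queue [0, 13]
Visit 0 → queue [13]
Visit 13 → queue []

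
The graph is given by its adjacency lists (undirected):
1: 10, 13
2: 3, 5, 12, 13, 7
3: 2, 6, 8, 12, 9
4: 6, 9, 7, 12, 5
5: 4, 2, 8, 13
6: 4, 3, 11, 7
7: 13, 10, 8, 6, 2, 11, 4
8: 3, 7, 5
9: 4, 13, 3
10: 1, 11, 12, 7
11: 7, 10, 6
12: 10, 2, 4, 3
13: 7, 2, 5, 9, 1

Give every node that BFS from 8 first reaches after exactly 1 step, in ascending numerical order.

3, 5, 7

Level 0: 8
Level 1: 3, 5, 7
Level 2: 2, 4, 6, 9, 10, 11, 12, 13
Level 3: 1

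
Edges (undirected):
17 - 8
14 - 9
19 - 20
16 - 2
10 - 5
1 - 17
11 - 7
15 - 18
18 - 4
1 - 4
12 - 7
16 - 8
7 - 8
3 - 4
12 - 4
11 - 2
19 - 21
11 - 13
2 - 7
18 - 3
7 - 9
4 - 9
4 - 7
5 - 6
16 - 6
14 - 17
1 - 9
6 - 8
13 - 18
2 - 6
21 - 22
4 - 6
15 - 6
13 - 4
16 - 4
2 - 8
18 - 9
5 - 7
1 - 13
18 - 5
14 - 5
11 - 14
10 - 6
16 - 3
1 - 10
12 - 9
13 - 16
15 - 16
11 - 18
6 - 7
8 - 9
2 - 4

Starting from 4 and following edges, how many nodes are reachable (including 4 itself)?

18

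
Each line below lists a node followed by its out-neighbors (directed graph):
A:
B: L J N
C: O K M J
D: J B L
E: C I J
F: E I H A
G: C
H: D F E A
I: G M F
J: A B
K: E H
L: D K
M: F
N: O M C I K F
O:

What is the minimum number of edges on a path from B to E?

Level 0: B
Level 1: J, L, N
Level 2: A, C, D, F, I, K, M, O
Level 3: E, G, H
E first appears at level 3.

3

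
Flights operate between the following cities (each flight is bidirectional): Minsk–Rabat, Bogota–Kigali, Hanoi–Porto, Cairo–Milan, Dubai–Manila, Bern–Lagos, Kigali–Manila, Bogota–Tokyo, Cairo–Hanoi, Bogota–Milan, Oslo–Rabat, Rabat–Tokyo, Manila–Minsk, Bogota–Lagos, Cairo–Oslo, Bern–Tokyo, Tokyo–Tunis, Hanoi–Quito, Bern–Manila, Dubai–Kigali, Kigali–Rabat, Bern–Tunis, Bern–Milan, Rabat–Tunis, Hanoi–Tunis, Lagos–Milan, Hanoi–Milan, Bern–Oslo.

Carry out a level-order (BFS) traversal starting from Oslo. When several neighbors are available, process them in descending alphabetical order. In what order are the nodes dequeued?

Oslo -> Rabat -> Cairo -> Bern -> Tunis -> Tokyo -> Minsk -> Kigali -> Milan -> Hanoi -> Manila -> Lagos -> Bogota -> Dubai -> Quito -> Porto

Visit Oslo; enqueue Rabat, Cairo, Bern → queue [Rabat, Cairo, Bern]
Visit Rabat; enqueue Tunis, Tokyo, Minsk, Kigali → queue [Cairo, Bern, Tunis, Tokyo, Minsk, Kigali]
Visit Cairo; enqueue Milan, Hanoi → queue [Bern, Tunis, Tokyo, Minsk, Kigali, Milan, Hanoi]
Visit Bern; enqueue Manila, Lagos → queue [Tunis, Tokyo, Minsk, Kigali, Milan, Hanoi, Manila, Lagos]
Visit Tunis → queue [Tokyo, Minsk, Kigali, Milan, Hanoi, Manila, Lagos]
Visit Tokyo; enqueue Bogota → queue [Minsk, Kigali, Milan, Hanoi, Manila, Lagos, Bogota]
Visit Minsk → queue [Kigali, Milan, Hanoi, Manila, Lagos, Bogota]
Visit Kigali; enqueue Dubai → queue [Milan, Hanoi, Manila, Lagos, Bogota, Dubai]
Visit Milan → queue [Hanoi, Manila, Lagos, Bogota, Dubai]
Visit Hanoi; enqueue Quito, Porto → queue [Manila, Lagos, Bogota, Dubai, Quito, Porto]
Visit Manila → queue [Lagos, Bogota, Dubai, Quito, Porto]
Visit Lagos → queue [Bogota, Dubai, Quito, Porto]
Visit Bogota → queue [Dubai, Quito, Porto]
Visit Dubai → queue [Quito, Porto]
Visit Quito → queue [Porto]
Visit Porto → queue []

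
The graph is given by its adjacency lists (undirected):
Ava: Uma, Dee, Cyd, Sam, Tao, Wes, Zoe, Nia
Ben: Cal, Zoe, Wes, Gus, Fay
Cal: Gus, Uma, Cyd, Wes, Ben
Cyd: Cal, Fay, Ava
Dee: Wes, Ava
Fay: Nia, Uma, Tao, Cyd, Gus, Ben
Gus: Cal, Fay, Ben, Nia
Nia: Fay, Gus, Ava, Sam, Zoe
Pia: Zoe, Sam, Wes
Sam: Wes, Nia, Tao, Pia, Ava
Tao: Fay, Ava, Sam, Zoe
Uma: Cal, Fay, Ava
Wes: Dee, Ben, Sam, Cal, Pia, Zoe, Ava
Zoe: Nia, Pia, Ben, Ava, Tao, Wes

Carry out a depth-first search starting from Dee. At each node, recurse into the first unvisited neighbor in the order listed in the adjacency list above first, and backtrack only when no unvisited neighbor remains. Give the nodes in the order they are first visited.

Visit Dee
Dee → Wes
Wes → Ben
Ben → Cal
Cal → Gus
Gus → Fay
Fay → Nia
Nia → Ava
Ava → Uma
Ava → Cyd
Ava → Sam
Sam → Tao
Tao → Zoe
Zoe → Pia

Dee, Wes, Ben, Cal, Gus, Fay, Nia, Ava, Uma, Cyd, Sam, Tao, Zoe, Pia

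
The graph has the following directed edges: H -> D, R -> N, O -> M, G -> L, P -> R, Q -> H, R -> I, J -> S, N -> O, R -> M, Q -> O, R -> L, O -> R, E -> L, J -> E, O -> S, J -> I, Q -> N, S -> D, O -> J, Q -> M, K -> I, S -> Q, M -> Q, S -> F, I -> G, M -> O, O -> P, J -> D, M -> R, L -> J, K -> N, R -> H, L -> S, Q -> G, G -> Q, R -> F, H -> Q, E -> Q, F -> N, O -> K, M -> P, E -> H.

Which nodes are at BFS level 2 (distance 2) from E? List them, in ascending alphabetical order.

D, G, J, M, N, O, S

Level 0: E
Level 1: H, L, Q
Level 2: D, G, J, M, N, O, S
Level 3: F, I, K, P, R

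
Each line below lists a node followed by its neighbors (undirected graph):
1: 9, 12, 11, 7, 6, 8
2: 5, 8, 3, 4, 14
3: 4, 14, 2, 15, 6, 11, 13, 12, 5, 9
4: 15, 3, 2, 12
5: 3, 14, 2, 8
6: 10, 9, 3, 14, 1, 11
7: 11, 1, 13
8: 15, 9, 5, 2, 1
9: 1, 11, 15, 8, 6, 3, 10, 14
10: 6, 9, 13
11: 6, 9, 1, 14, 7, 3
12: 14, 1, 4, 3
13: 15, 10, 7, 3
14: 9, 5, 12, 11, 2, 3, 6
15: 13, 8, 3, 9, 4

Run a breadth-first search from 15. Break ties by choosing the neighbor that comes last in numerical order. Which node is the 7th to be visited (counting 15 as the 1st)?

Visit 15; enqueue 13, 9, 8, 4, 3 → queue [13, 9, 8, 4, 3]
Visit 13; enqueue 10, 7 → queue [9, 8, 4, 3, 10, 7]
Visit 9; enqueue 14, 11, 6, 1 → queue [8, 4, 3, 10, 7, 14, 11, 6, 1]
Visit 8; enqueue 5, 2 → queue [4, 3, 10, 7, 14, 11, 6, 1, 5, 2]
Visit 4; enqueue 12 → queue [3, 10, 7, 14, 11, 6, 1, 5, 2, 12]
Visit 3 → queue [10, 7, 14, 11, 6, 1, 5, 2, 12]
Visit 10 → queue [7, 14, 11, 6, 1, 5, 2, 12]
Visit 7 → queue [14, 11, 6, 1, 5, 2, 12]
Visit 14 → queue [11, 6, 1, 5, 2, 12]
Visit 11 → queue [6, 1, 5, 2, 12]
Visit 6 → queue [1, 5, 2, 12]
Visit 1 → queue [5, 2, 12]
Visit 5 → queue [2, 12]
Visit 2 → queue [12]
Visit 12 → queue []

Visit order: 15, 13, 9, 8, 4, 3, 10, 7, 14, 11, 6, 1, 5, 2, 12

10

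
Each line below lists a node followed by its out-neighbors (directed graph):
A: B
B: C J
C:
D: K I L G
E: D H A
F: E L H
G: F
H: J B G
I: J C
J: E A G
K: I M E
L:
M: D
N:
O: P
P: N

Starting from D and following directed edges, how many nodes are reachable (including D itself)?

13

BFS from D visits: D, G, I, K, L, F, C, J, E, M, H, A, B
Reachable nodes: 13 of 16 total.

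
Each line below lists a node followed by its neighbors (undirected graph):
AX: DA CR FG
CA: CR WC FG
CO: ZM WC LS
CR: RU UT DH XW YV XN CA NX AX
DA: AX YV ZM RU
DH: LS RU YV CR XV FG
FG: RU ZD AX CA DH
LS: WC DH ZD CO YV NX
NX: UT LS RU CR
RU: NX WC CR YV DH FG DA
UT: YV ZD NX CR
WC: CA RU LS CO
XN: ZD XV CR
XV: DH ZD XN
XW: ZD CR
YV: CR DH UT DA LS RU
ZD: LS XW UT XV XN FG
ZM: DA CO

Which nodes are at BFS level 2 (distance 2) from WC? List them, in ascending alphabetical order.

Level 0: WC
Level 1: CA, CO, LS, RU
Level 2: CR, DA, DH, FG, NX, YV, ZD, ZM
Level 3: AX, UT, XN, XV, XW

CR, DA, DH, FG, NX, YV, ZD, ZM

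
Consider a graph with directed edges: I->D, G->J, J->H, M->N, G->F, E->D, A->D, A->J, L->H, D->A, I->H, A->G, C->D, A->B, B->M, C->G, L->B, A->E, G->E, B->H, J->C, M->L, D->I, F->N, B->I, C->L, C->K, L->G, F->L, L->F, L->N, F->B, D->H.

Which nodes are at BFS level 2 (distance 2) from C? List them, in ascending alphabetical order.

Level 0: C
Level 1: D, G, K, L
Level 2: A, B, E, F, H, I, J, N
Level 3: M

A, B, E, F, H, I, J, N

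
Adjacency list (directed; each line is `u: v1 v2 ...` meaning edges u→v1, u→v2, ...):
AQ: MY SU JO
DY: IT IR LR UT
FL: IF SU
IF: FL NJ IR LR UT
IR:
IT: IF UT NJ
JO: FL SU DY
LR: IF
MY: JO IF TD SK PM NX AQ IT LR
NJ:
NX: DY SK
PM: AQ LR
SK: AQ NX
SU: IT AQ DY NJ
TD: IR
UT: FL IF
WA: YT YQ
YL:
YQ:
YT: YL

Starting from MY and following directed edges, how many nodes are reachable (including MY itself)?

16

BFS from MY visits: MY, TD, SK, PM, NX, LR, JO, IT, IF, AQ, IR, DY, SU, FL, UT, NJ
Reachable nodes: 16 of 20 total.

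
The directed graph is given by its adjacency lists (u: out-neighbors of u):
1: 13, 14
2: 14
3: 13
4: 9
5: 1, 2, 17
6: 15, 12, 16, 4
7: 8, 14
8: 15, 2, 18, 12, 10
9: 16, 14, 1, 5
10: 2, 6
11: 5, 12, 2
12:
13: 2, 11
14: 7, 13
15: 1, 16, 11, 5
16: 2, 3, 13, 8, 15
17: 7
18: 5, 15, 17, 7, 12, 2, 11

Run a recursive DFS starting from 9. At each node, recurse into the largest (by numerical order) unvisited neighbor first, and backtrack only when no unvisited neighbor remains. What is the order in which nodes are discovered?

Visit 9
9 → 16
16 → 15
15 → 11
11 → 12
11 → 5
5 → 17
17 → 7
7 → 14
14 → 13
13 → 2
7 → 8
8 → 18
8 → 10
10 → 6
6 → 4
5 → 1
16 → 3

9 16 15 11 12 5 17 7 14 13 2 8 18 10 6 4 1 3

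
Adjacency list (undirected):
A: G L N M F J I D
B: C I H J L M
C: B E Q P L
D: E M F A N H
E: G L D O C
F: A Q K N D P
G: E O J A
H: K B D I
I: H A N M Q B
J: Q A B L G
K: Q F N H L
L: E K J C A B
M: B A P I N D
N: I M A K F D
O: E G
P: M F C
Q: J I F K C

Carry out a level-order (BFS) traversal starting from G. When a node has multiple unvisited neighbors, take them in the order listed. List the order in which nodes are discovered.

Visit G; enqueue E, O, J, A → queue [E, O, J, A]
Visit E; enqueue L, D, C → queue [O, J, A, L, D, C]
Visit O → queue [J, A, L, D, C]
Visit J; enqueue Q, B → queue [A, L, D, C, Q, B]
Visit A; enqueue N, M, F, I → queue [L, D, C, Q, B, N, M, F, I]
Visit L; enqueue K → queue [D, C, Q, B, N, M, F, I, K]
Visit D; enqueue H → queue [C, Q, B, N, M, F, I, K, H]
Visit C; enqueue P → queue [Q, B, N, M, F, I, K, H, P]
Visit Q → queue [B, N, M, F, I, K, H, P]
Visit B → queue [N, M, F, I, K, H, P]
Visit N → queue [M, F, I, K, H, P]
Visit M → queue [F, I, K, H, P]
Visit F → queue [I, K, H, P]
Visit I → queue [K, H, P]
Visit K → queue [H, P]
Visit H → queue [P]
Visit P → queue []

G, E, O, J, A, L, D, C, Q, B, N, M, F, I, K, H, P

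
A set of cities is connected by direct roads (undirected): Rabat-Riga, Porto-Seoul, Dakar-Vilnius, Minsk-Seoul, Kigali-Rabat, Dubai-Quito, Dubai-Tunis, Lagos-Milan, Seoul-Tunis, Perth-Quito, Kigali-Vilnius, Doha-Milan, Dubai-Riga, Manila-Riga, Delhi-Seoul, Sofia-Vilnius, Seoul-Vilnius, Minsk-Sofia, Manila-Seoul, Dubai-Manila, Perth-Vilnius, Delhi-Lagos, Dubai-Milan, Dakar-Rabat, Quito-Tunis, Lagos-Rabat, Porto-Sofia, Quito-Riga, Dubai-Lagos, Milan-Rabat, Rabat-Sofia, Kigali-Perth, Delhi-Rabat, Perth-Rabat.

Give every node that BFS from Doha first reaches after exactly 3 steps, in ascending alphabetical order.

Dakar, Delhi, Kigali, Manila, Perth, Quito, Riga, Sofia, Tunis

Level 0: Doha
Level 1: Milan
Level 2: Dubai, Lagos, Rabat
Level 3: Dakar, Delhi, Kigali, Manila, Perth, Quito, Riga, Sofia, Tunis
Level 4: Minsk, Porto, Seoul, Vilnius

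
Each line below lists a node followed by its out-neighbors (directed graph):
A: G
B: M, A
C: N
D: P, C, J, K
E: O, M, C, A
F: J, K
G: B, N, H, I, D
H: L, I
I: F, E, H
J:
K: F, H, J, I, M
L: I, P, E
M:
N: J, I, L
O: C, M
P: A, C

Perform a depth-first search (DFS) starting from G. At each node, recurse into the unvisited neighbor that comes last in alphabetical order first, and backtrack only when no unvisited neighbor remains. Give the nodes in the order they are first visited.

G, N, L, P, C, A, I, H, F, K, M, J, E, O, D, B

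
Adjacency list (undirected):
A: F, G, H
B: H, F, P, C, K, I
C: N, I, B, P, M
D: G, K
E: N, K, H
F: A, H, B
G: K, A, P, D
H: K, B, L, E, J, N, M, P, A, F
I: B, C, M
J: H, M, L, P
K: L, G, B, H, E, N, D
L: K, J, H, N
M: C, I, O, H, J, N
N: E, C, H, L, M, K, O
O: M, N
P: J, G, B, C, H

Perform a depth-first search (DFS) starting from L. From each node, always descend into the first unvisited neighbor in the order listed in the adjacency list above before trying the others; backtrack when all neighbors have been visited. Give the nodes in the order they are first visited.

L -> K -> G -> A -> F -> H -> B -> P -> J -> M -> C -> N -> E -> O -> I -> D

Visit L
L → K
K → G
G → A
A → F
F → H
H → B
B → P
P → J
J → M
M → C
C → N
N → E
N → O
C → I
G → D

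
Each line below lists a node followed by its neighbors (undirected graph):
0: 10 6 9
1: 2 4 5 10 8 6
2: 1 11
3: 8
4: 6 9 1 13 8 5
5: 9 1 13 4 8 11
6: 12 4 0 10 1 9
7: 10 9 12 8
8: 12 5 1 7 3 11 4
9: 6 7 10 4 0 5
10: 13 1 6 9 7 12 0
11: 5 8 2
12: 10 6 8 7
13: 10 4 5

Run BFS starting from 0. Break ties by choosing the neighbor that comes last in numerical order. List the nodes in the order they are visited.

0 → 10 → 9 → 6 → 13 → 12 → 7 → 1 → 5 → 4 → 8 → 2 → 11 → 3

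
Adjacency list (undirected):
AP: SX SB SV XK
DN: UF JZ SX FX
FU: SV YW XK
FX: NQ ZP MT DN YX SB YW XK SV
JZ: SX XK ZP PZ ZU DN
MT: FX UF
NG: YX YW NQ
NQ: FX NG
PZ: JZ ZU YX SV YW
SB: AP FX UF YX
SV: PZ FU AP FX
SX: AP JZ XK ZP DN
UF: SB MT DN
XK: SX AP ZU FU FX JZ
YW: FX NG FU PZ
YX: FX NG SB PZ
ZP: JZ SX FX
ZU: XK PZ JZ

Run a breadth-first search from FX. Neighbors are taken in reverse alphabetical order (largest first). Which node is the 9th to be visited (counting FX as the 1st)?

MT

Visit FX; enqueue ZP, YX, YW, XK, SV, SB, NQ, MT, DN → queue [ZP, YX, YW, XK, SV, SB, NQ, MT, DN]
Visit ZP; enqueue SX, JZ → queue [YX, YW, XK, SV, SB, NQ, MT, DN, SX, JZ]
Visit YX; enqueue PZ, NG → queue [YW, XK, SV, SB, NQ, MT, DN, SX, JZ, PZ, NG]
Visit YW; enqueue FU → queue [XK, SV, SB, NQ, MT, DN, SX, JZ, PZ, NG, FU]
Visit XK; enqueue ZU, AP → queue [SV, SB, NQ, MT, DN, SX, JZ, PZ, NG, FU, ZU, AP]
Visit SV → queue [SB, NQ, MT, DN, SX, JZ, PZ, NG, FU, ZU, AP]
Visit SB; enqueue UF → queue [NQ, MT, DN, SX, JZ, PZ, NG, FU, ZU, AP, UF]
Visit NQ → queue [MT, DN, SX, JZ, PZ, NG, FU, ZU, AP, UF]
Visit MT → queue [DN, SX, JZ, PZ, NG, FU, ZU, AP, UF]
Visit DN → queue [SX, JZ, PZ, NG, FU, ZU, AP, UF]
Visit SX → queue [JZ, PZ, NG, FU, ZU, AP, UF]
Visit JZ → queue [PZ, NG, FU, ZU, AP, UF]
Visit PZ → queue [NG, FU, ZU, AP, UF]
Visit NG → queue [FU, ZU, AP, UF]
Visit FU → queue [ZU, AP, UF]
Visit ZU → queue [AP, UF]
Visit AP → queue [UF]
Visit UF → queue []

Visit order: FX, ZP, YX, YW, XK, SV, SB, NQ, MT, DN, SX, JZ, PZ, NG, FU, ZU, AP, UF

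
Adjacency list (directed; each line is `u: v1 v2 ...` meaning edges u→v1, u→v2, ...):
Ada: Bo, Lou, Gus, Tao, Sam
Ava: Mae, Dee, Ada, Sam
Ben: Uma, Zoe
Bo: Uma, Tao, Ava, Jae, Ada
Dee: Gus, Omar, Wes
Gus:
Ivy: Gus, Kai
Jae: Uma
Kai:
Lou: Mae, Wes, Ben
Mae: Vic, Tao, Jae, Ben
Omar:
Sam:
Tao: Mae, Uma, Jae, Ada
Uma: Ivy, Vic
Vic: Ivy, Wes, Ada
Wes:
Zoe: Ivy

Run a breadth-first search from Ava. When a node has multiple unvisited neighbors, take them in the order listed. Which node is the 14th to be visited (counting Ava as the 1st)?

Visit Ava; enqueue Mae, Dee, Ada, Sam → queue [Mae, Dee, Ada, Sam]
Visit Mae; enqueue Vic, Tao, Jae, Ben → queue [Dee, Ada, Sam, Vic, Tao, Jae, Ben]
Visit Dee; enqueue Gus, Omar, Wes → queue [Ada, Sam, Vic, Tao, Jae, Ben, Gus, Omar, Wes]
Visit Ada; enqueue Bo, Lou → queue [Sam, Vic, Tao, Jae, Ben, Gus, Omar, Wes, Bo, Lou]
Visit Sam → queue [Vic, Tao, Jae, Ben, Gus, Omar, Wes, Bo, Lou]
Visit Vic; enqueue Ivy → queue [Tao, Jae, Ben, Gus, Omar, Wes, Bo, Lou, Ivy]
Visit Tao; enqueue Uma → queue [Jae, Ben, Gus, Omar, Wes, Bo, Lou, Ivy, Uma]
Visit Jae → queue [Ben, Gus, Omar, Wes, Bo, Lou, Ivy, Uma]
Visit Ben; enqueue Zoe → queue [Gus, Omar, Wes, Bo, Lou, Ivy, Uma, Zoe]
Visit Gus → queue [Omar, Wes, Bo, Lou, Ivy, Uma, Zoe]
Visit Omar → queue [Wes, Bo, Lou, Ivy, Uma, Zoe]
Visit Wes → queue [Bo, Lou, Ivy, Uma, Zoe]
Visit Bo → queue [Lou, Ivy, Uma, Zoe]
Visit Lou → queue [Ivy, Uma, Zoe]
Visit Ivy; enqueue Kai → queue [Uma, Zoe, Kai]
Visit Uma → queue [Zoe, Kai]
Visit Zoe → queue [Kai]
Visit Kai → queue []

Visit order: Ava, Mae, Dee, Ada, Sam, Vic, Tao, Jae, Ben, Gus, Omar, Wes, Bo, Lou, Ivy, Uma, Zoe, Kai

Lou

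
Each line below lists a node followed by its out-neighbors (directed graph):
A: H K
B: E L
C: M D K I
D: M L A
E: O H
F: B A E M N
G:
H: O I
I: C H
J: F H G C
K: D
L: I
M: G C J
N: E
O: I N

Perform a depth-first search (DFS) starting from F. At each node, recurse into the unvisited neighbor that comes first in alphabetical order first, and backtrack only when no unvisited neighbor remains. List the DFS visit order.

F, A, H, I, C, D, L, M, G, J, K, O, N, E, B

Visit F
F → A
A → H
H → I
I → C
C → D
D → L
D → M
M → G
M → J
C → K
H → O
O → N
N → E
F → B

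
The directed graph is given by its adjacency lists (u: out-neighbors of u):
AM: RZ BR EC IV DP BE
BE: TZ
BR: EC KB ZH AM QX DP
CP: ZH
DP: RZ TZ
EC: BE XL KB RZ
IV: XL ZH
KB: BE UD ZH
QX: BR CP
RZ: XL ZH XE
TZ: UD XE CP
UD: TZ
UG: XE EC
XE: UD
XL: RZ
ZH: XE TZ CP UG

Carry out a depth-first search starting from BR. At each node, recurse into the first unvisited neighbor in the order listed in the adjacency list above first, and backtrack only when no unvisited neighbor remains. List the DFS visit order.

Visit BR
BR → EC
EC → BE
BE → TZ
TZ → UD
TZ → XE
TZ → CP
CP → ZH
ZH → UG
EC → XL
XL → RZ
EC → KB
BR → AM
AM → IV
AM → DP
BR → QX

BR, EC, BE, TZ, UD, XE, CP, ZH, UG, XL, RZ, KB, AM, IV, DP, QX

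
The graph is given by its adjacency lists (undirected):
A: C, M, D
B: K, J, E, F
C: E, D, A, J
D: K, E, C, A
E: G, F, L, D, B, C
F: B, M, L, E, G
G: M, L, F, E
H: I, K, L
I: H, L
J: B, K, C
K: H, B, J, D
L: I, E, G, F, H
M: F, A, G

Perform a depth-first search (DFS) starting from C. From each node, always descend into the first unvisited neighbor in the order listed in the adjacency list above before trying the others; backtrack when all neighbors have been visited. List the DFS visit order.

C E G M F B K H I L J D A

Visit C
C → E
E → G
G → M
M → F
F → B
B → K
K → H
H → I
I → L
K → J
K → D
D → A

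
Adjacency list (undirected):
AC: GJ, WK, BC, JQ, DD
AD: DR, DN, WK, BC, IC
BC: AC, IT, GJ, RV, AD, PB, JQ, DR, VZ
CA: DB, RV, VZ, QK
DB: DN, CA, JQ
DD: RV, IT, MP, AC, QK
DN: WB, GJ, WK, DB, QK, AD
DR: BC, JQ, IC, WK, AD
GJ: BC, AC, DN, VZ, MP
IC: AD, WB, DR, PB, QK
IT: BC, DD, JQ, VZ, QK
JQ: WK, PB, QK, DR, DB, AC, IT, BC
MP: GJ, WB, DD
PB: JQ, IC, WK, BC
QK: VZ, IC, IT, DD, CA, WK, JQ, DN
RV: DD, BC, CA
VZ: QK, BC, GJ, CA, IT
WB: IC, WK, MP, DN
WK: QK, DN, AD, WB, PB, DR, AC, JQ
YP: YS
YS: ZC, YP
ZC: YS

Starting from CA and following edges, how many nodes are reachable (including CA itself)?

19

BFS from CA visits: CA, DB, QK, RV, VZ, DN, JQ, DD, IC, IT, WK, BC, GJ, AD, WB, AC, DR, PB, MP
Reachable nodes: 19 of 22 total.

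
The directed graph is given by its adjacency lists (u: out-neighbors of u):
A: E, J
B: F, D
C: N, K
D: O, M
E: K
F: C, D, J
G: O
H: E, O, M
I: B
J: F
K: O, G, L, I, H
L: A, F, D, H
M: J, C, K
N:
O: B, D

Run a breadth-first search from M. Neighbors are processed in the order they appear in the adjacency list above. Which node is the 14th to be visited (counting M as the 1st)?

Visit M; enqueue J, C, K → queue [J, C, K]
Visit J; enqueue F → queue [C, K, F]
Visit C; enqueue N → queue [K, F, N]
Visit K; enqueue O, G, L, I, H → queue [F, N, O, G, L, I, H]
Visit F; enqueue D → queue [N, O, G, L, I, H, D]
Visit N → queue [O, G, L, I, H, D]
Visit O; enqueue B → queue [G, L, I, H, D, B]
Visit G → queue [L, I, H, D, B]
Visit L; enqueue A → queue [I, H, D, B, A]
Visit I → queue [H, D, B, A]
Visit H; enqueue E → queue [D, B, A, E]
Visit D → queue [B, A, E]
Visit B → queue [A, E]
Visit A → queue [E]
Visit E → queue []

Visit order: M, J, C, K, F, N, O, G, L, I, H, D, B, A, E

A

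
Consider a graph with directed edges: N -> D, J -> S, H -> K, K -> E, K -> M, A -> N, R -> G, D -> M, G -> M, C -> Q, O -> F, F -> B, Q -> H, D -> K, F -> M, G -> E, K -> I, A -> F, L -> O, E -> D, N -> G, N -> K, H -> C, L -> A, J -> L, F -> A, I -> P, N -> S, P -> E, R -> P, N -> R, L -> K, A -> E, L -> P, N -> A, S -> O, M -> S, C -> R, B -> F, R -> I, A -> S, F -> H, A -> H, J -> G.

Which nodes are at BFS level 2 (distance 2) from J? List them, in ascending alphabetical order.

A, E, K, M, O, P

Level 0: J
Level 1: G, L, S
Level 2: A, E, K, M, O, P
Level 3: D, F, H, I, N
Level 4: B, C, R
Level 5: Q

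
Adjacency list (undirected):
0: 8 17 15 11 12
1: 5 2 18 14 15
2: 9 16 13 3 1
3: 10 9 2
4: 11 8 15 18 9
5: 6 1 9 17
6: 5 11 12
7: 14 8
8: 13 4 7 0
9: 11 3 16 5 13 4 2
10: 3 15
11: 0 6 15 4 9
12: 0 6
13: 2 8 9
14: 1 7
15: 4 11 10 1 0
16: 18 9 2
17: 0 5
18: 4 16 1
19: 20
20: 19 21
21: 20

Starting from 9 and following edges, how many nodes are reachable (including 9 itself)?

BFS from 9 visits: 9, 2, 3, 4, 5, 11, 13, 16, 1, 10, 8, 15, 18, 6, 17, 0, 14, 7, 12
Reachable nodes: 19 of 22 total.

19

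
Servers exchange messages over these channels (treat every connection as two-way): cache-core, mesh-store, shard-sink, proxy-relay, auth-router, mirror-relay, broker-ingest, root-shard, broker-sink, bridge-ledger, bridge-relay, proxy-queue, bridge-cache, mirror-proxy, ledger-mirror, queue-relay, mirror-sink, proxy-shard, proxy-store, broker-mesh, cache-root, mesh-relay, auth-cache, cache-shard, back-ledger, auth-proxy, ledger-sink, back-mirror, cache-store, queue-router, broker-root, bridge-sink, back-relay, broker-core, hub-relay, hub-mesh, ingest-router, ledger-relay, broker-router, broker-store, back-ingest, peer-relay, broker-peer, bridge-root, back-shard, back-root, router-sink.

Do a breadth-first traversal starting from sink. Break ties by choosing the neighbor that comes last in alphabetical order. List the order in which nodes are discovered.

Visit sink; enqueue shard, router, mirror, ledger, broker, bridge → queue [shard, router, mirror, ledger, broker, bridge]
Visit shard; enqueue root, proxy, cache, back → queue [router, mirror, ledger, broker, bridge, root, proxy, cache, back]
Visit router; enqueue queue, ingest, auth → queue [mirror, ledger, broker, bridge, root, proxy, cache, back, queue, ingest, auth]
Visit mirror; enqueue relay → queue [ledger, broker, bridge, root, proxy, cache, back, queue, ingest, auth, relay]
Visit ledger → queue [broker, bridge, root, proxy, cache, back, queue, ingest, auth, relay]
Visit broker; enqueue store, peer, mesh, core → queue [bridge, root, proxy, cache, back, queue, ingest, auth, relay, store, peer, mesh, core]
Visit bridge → queue [root, proxy, cache, back, queue, ingest, auth, relay, store, peer, mesh, core]
Visit root → queue [proxy, cache, back, queue, ingest, auth, relay, store, peer, mesh, core]
Visit proxy → queue [cache, back, queue, ingest, auth, relay, store, peer, mesh, core]
Visit cache → queue [back, queue, ingest, auth, relay, store, peer, mesh, core]
Visit back → queue [queue, ingest, auth, relay, store, peer, mesh, core]
Visit queue → queue [ingest, auth, relay, store, peer, mesh, core]
Visit ingest → queue [auth, relay, store, peer, mesh, core]
Visit auth → queue [relay, store, peer, mesh, core]
Visit relay; enqueue hub → queue [store, peer, mesh, core, hub]
Visit store → queue [peer, mesh, core, hub]
Visit peer → queue [mesh, core, hub]
Visit mesh → queue [core, hub]
Visit core → queue [hub]
Visit hub → queue []

sink, shard, router, mirror, ledger, broker, bridge, root, proxy, cache, back, queue, ingest, auth, relay, store, peer, mesh, core, hub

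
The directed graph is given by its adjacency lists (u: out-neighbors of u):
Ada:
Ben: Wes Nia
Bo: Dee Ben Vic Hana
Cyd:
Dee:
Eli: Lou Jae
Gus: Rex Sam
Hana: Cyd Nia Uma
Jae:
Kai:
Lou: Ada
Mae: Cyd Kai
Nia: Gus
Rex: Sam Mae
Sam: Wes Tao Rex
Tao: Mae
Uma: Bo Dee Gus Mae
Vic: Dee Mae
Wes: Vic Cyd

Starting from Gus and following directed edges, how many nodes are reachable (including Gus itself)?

BFS from Gus visits: Gus, Rex, Sam, Mae, Wes, Tao, Cyd, Kai, Vic, Dee
Reachable nodes: 10 of 19 total.

10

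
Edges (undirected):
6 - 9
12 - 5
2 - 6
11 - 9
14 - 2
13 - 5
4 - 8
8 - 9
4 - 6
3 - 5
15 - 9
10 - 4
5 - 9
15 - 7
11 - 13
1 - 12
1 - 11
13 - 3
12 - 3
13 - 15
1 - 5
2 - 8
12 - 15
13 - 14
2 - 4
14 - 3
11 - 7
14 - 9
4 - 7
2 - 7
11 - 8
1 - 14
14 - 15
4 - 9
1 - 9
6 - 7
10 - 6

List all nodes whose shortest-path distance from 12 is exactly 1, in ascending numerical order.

Level 0: 12
Level 1: 1, 3, 5, 15
Level 2: 7, 9, 11, 13, 14
Level 3: 2, 4, 6, 8
Level 4: 10

1, 3, 5, 15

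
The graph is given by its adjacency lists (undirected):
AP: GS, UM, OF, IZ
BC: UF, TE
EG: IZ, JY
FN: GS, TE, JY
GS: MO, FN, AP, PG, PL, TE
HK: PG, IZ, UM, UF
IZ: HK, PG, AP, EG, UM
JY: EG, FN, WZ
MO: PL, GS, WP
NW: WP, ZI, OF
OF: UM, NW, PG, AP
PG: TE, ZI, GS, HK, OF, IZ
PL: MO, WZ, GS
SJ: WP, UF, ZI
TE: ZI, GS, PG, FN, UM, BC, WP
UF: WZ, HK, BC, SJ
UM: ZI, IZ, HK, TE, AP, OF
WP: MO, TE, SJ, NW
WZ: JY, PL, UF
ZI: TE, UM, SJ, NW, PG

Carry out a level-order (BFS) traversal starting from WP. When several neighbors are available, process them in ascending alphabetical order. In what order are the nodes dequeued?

Visit WP; enqueue MO, NW, SJ, TE → queue [MO, NW, SJ, TE]
Visit MO; enqueue GS, PL → queue [NW, SJ, TE, GS, PL]
Visit NW; enqueue OF, ZI → queue [SJ, TE, GS, PL, OF, ZI]
Visit SJ; enqueue UF → queue [TE, GS, PL, OF, ZI, UF]
Visit TE; enqueue BC, FN, PG, UM → queue [GS, PL, OF, ZI, UF, BC, FN, PG, UM]
Visit GS; enqueue AP → queue [PL, OF, ZI, UF, BC, FN, PG, UM, AP]
Visit PL; enqueue WZ → queue [OF, ZI, UF, BC, FN, PG, UM, AP, WZ]
Visit OF → queue [ZI, UF, BC, FN, PG, UM, AP, WZ]
Visit ZI → queue [UF, BC, FN, PG, UM, AP, WZ]
Visit UF; enqueue HK → queue [BC, FN, PG, UM, AP, WZ, HK]
Visit BC → queue [FN, PG, UM, AP, WZ, HK]
Visit FN; enqueue JY → queue [PG, UM, AP, WZ, HK, JY]
Visit PG; enqueue IZ → queue [UM, AP, WZ, HK, JY, IZ]
Visit UM → queue [AP, WZ, HK, JY, IZ]
Visit AP → queue [WZ, HK, JY, IZ]
Visit WZ → queue [HK, JY, IZ]
Visit HK → queue [JY, IZ]
Visit JY; enqueue EG → queue [IZ, EG]
Visit IZ → queue [EG]
Visit EG → queue []

WP -> MO -> NW -> SJ -> TE -> GS -> PL -> OF -> ZI -> UF -> BC -> FN -> PG -> UM -> AP -> WZ -> HK -> JY -> IZ -> EG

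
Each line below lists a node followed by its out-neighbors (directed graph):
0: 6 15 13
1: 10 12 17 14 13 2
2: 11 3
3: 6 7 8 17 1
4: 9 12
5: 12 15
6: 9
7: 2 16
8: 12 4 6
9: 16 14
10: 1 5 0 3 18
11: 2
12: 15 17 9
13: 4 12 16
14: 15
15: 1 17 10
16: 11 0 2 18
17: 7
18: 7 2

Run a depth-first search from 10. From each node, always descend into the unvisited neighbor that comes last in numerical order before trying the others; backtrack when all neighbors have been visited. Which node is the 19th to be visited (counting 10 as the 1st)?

Visit 10
10 → 18
18 → 7
7 → 16
16 → 11
11 → 2
2 → 3
3 → 17
3 → 8
8 → 12
12 → 15
15 → 1
1 → 14
1 → 13
13 → 4
4 → 9
8 → 6
16 → 0
10 → 5

Visit order: 10, 18, 7, 16, 11, 2, 3, 17, 8, 12, 15, 1, 14, 13, 4, 9, 6, 0, 5

5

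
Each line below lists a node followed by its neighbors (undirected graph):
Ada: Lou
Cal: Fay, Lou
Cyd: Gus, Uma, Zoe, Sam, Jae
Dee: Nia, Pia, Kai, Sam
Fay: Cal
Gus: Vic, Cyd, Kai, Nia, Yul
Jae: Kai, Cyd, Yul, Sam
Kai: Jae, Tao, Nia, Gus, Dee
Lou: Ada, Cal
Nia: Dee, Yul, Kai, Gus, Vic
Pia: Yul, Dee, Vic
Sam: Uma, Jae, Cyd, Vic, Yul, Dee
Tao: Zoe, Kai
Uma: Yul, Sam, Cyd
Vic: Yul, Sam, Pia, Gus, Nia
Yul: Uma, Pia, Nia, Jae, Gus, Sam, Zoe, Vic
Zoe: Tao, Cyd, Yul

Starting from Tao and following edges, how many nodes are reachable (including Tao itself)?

BFS from Tao visits: Tao, Zoe, Kai, Cyd, Yul, Jae, Nia, Gus, Dee, Uma, Sam, Pia, Vic
Reachable nodes: 13 of 17 total.

13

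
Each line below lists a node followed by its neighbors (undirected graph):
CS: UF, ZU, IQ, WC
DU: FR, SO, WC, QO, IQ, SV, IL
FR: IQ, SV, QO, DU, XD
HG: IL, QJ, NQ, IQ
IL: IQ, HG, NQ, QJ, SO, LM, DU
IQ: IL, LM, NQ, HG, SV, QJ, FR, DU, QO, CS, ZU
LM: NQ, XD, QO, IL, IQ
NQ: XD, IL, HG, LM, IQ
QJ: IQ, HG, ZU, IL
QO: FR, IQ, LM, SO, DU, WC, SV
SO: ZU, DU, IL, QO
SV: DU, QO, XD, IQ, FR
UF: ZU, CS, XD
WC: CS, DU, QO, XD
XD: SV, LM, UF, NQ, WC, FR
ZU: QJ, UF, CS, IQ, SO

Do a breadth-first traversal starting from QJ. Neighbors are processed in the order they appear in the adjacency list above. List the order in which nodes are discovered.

QJ, IQ, HG, ZU, IL, LM, NQ, SV, FR, DU, QO, CS, UF, SO, XD, WC

Visit QJ; enqueue IQ, HG, ZU, IL → queue [IQ, HG, ZU, IL]
Visit IQ; enqueue LM, NQ, SV, FR, DU, QO, CS → queue [HG, ZU, IL, LM, NQ, SV, FR, DU, QO, CS]
Visit HG → queue [ZU, IL, LM, NQ, SV, FR, DU, QO, CS]
Visit ZU; enqueue UF, SO → queue [IL, LM, NQ, SV, FR, DU, QO, CS, UF, SO]
Visit IL → queue [LM, NQ, SV, FR, DU, QO, CS, UF, SO]
Visit LM; enqueue XD → queue [NQ, SV, FR, DU, QO, CS, UF, SO, XD]
Visit NQ → queue [SV, FR, DU, QO, CS, UF, SO, XD]
Visit SV → queue [FR, DU, QO, CS, UF, SO, XD]
Visit FR → queue [DU, QO, CS, UF, SO, XD]
Visit DU; enqueue WC → queue [QO, CS, UF, SO, XD, WC]
Visit QO → queue [CS, UF, SO, XD, WC]
Visit CS → queue [UF, SO, XD, WC]
Visit UF → queue [SO, XD, WC]
Visit SO → queue [XD, WC]
Visit XD → queue [WC]
Visit WC → queue []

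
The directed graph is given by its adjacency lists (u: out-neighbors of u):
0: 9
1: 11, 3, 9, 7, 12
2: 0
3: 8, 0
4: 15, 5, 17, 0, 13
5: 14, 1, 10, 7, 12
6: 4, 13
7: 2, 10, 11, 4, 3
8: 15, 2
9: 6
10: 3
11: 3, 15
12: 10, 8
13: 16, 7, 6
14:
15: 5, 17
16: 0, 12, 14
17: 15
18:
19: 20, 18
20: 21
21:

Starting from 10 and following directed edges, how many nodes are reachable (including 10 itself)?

18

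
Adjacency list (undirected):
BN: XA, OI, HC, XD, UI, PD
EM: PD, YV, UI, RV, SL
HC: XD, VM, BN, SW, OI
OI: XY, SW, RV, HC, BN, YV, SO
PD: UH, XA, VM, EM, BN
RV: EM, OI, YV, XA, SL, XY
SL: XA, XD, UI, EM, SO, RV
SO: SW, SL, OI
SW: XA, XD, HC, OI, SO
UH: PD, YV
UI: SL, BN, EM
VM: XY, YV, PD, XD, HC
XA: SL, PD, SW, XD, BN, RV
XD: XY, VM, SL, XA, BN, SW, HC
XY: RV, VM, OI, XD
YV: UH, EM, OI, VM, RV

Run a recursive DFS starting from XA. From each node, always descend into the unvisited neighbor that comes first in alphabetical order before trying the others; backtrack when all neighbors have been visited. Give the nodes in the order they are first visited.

Visit XA
XA → BN
BN → HC
HC → OI
OI → RV
RV → EM
EM → PD
PD → UH
UH → YV
YV → VM
VM → XD
XD → SL
SL → SO
SO → SW
SL → UI
XD → XY

XA, BN, HC, OI, RV, EM, PD, UH, YV, VM, XD, SL, SO, SW, UI, XY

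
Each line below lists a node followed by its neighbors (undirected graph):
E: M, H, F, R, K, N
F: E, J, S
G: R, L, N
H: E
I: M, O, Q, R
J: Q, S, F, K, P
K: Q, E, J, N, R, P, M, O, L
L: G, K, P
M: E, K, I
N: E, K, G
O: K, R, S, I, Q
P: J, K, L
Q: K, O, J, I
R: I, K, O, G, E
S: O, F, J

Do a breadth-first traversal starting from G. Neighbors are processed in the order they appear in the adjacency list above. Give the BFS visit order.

Visit G; enqueue R, L, N → queue [R, L, N]
Visit R; enqueue I, K, O, E → queue [L, N, I, K, O, E]
Visit L; enqueue P → queue [N, I, K, O, E, P]
Visit N → queue [I, K, O, E, P]
Visit I; enqueue M, Q → queue [K, O, E, P, M, Q]
Visit K; enqueue J → queue [O, E, P, M, Q, J]
Visit O; enqueue S → queue [E, P, M, Q, J, S]
Visit E; enqueue H, F → queue [P, M, Q, J, S, H, F]
Visit P → queue [M, Q, J, S, H, F]
Visit M → queue [Q, J, S, H, F]
Visit Q → queue [J, S, H, F]
Visit J → queue [S, H, F]
Visit S → queue [H, F]
Visit H → queue [F]
Visit F → queue []

G R L N I K O E P M Q J S H F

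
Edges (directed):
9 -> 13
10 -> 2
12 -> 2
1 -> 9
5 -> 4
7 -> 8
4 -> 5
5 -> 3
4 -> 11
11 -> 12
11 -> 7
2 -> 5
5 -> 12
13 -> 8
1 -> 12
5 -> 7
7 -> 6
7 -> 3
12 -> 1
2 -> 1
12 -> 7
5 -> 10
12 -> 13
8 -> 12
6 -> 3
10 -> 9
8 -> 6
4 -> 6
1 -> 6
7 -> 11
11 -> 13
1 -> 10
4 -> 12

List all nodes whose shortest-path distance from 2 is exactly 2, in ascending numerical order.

Level 0: 2
Level 1: 1, 5
Level 2: 3, 4, 6, 7, 9, 10, 12
Level 3: 8, 11, 13

3, 4, 6, 7, 9, 10, 12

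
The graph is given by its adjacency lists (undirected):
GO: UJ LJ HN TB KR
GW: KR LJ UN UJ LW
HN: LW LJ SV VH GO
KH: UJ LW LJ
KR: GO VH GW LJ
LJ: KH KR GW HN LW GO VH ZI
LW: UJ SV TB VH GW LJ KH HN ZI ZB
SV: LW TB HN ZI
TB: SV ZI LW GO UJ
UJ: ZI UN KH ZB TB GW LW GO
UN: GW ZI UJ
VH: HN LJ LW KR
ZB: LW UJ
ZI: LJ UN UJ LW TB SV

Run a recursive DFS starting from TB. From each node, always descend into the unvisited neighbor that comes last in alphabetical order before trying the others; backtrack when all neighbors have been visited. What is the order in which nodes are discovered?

TB ZI UN UJ ZB LW VH LJ KR GW GO HN SV KH

Visit TB
TB → ZI
ZI → UN
UN → UJ
UJ → ZB
ZB → LW
LW → VH
VH → LJ
LJ → KR
KR → GW
KR → GO
GO → HN
HN → SV
LJ → KH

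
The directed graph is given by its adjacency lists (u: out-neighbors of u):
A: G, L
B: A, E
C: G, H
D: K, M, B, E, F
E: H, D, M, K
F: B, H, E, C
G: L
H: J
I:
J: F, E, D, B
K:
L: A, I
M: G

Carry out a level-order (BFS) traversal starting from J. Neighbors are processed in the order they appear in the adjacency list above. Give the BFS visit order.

Visit J; enqueue F, E, D, B → queue [F, E, D, B]
Visit F; enqueue H, C → queue [E, D, B, H, C]
Visit E; enqueue M, K → queue [D, B, H, C, M, K]
Visit D → queue [B, H, C, M, K]
Visit B; enqueue A → queue [H, C, M, K, A]
Visit H → queue [C, M, K, A]
Visit C; enqueue G → queue [M, K, A, G]
Visit M → queue [K, A, G]
Visit K → queue [A, G]
Visit A; enqueue L → queue [G, L]
Visit G → queue [L]
Visit L; enqueue I → queue [I]
Visit I → queue []

J, F, E, D, B, H, C, M, K, A, G, L, I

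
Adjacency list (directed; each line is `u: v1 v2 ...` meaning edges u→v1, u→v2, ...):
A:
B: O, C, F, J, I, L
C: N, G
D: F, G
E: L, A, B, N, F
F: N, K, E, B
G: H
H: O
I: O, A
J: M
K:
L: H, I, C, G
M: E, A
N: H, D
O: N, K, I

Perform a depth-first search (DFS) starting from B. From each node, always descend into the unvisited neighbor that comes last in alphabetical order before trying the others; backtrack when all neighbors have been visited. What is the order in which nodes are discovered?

B -> O -> N -> H -> D -> G -> F -> K -> E -> L -> I -> A -> C -> J -> M

Visit B
B → O
O → N
N → H
N → D
D → G
D → F
F → K
F → E
E → L
L → I
I → A
L → C
B → J
J → M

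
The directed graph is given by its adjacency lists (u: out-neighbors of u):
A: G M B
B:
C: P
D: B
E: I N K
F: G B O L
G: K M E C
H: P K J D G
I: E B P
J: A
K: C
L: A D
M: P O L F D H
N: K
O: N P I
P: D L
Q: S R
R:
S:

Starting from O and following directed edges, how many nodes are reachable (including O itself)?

16

BFS from O visits: O, N, P, I, K, D, L, E, B, C, A, G, M, F, H, J
Reachable nodes: 16 of 19 total.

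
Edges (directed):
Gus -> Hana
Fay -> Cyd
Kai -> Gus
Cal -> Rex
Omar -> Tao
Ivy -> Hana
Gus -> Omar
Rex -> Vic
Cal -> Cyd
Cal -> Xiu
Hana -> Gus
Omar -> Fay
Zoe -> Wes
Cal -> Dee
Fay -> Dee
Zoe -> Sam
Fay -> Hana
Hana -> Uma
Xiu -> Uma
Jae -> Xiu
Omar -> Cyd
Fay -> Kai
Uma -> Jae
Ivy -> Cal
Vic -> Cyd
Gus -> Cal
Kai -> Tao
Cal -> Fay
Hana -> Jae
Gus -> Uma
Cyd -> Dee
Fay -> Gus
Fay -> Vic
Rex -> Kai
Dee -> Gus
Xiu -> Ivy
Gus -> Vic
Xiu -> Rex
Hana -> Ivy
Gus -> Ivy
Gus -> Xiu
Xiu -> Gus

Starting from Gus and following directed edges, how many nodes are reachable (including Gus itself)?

15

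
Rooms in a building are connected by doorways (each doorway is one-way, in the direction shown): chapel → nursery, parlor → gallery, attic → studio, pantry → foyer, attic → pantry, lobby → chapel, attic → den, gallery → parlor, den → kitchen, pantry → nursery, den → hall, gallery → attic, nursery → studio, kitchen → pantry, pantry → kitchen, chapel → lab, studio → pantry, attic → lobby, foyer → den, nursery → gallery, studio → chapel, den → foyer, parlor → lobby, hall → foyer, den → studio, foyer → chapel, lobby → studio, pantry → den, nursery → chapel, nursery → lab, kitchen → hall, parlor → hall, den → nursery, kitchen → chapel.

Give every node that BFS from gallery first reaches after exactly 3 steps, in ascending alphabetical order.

chapel, foyer, kitchen, nursery

Level 0: gallery
Level 1: attic, parlor
Level 2: den, hall, lobby, pantry, studio
Level 3: chapel, foyer, kitchen, nursery
Level 4: lab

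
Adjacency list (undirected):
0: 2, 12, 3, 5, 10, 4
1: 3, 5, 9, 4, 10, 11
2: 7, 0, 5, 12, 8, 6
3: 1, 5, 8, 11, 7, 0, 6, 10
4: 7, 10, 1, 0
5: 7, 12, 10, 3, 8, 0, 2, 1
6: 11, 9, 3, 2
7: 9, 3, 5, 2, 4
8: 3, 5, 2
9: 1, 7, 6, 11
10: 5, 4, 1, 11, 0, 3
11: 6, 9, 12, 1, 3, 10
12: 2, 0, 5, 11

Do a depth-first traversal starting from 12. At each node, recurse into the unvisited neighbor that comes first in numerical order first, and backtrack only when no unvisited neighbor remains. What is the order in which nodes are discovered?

Visit 12
12 → 0
0 → 2
2 → 5
5 → 1
1 → 3
3 → 6
6 → 9
9 → 7
7 → 4
4 → 10
10 → 11
3 → 8

12 → 0 → 2 → 5 → 1 → 3 → 6 → 9 → 7 → 4 → 10 → 11 → 8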